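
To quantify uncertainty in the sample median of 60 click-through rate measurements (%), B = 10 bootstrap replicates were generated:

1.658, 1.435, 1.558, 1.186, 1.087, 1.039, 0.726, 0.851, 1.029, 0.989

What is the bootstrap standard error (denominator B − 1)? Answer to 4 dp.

Bootstrap SE is the standard deviation of the 10 replicate medians.
Mean of replicates: (1.658 + 1.435 + 1.558 + 1.186 + 1.087 + 1.039 + 0.726 + 0.851 + 1.029 + 0.989) / 10 = 11.55800 / 10 = 1.15580
Sum of squared deviations: (+0.50220)² + (+0.27920)² + (+0.40220)² + (+0.03020)² + (−0.06880)² + (−0.11680)² + (−0.42980)² + (−0.30480)² + (−0.12680)² + (−0.16680)² = 0.83274
Variance = 0.83274 / 9 = 0.09253
SE* = √0.09253

SE* = 0.3042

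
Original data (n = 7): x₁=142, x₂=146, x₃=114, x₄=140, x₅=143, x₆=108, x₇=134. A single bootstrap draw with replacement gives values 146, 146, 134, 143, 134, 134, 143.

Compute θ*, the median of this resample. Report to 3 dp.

θ* = 143.000

Sorted: 134, 134, 134, 143, 143, 146, 146
Median = middle value = 143.000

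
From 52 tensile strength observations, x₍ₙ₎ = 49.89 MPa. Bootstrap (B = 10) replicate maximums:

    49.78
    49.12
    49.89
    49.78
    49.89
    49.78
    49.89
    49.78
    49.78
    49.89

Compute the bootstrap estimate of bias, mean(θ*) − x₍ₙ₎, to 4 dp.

bias = −0.1320

mean(θ*) = (49.78 + 49.12 + 49.89 + 49.78 + 49.89 + 49.78 + 49.89 + 49.78 + 49.78 + 49.89) / 10 = 49.75800
bias = 49.75800 − 49.89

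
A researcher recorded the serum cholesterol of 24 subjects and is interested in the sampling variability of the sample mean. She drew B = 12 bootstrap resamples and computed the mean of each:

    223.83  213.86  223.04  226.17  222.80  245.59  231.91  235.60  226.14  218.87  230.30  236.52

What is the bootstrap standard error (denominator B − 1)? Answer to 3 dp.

SE* = 8.630

Bootstrap SE is the standard deviation of the 12 replicate means.
Mean of replicates: (223.83 + 213.86 + 223.04 + 226.17 + 222.80 + 245.59 + 231.91 + 235.60 + 226.14 + 218.87 + 230.30 + 236.52) / 12 = 2734.6300 / 12 = 227.8858
Sum of squared deviations: (−4.0558)² + (−14.0258)² + (−4.8458)² + (−1.7158)² + (−5.0858)² + (+17.7042)² + (+4.0242)² + (+7.7142)² + (−1.7458)² + (−9.0158)² + (+2.4142)² + (+8.6342)² = 819.3157
Variance = 819.3157 / 11 = 74.4832
SE* = √74.4832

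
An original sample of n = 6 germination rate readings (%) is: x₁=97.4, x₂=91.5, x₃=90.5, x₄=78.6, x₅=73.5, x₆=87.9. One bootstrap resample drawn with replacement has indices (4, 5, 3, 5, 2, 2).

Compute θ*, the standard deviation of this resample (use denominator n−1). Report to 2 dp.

θ* = 8.95

Resample values: 78.6, 73.5, 90.5, 73.5, 91.5, 91.5.
Mean = 83.1833; sum of squared deviations = 400.4083
s² = 400.4083 / 5 = 80.0817
s = √80.0817 = 8.95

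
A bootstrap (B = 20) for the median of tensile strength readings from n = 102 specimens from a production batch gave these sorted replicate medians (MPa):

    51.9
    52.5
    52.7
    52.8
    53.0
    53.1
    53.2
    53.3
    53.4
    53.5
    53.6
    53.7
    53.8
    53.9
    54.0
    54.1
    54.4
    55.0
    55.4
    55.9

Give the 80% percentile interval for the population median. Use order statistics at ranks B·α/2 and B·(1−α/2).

α = 0.20; lower rank = 20 × 0.100 = 2; upper rank = 20 × 0.900 = 18.
The 2nd smallest replicate is 52.5; the 18th is 55.0.

(52.5, 55.0)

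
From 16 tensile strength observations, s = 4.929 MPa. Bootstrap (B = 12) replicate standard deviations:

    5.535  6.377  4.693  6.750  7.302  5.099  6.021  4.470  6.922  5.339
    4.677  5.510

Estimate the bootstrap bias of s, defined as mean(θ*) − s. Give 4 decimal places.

bias = +0.7956

mean(θ*) = (5.535 + 6.377 + 4.693 + 6.750 + 7.302 + 5.099 + 6.021 + 4.470 + 6.922 + 5.339 + 4.677 + 5.510) / 12 = 5.72458
bias = 5.72458 − 4.929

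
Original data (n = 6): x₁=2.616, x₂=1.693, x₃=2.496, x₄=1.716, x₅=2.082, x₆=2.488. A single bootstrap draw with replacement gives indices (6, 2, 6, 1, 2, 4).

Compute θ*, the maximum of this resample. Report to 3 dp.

θ* = 2.616

Resample values: 2.488, 1.693, 2.488, 2.616, 1.693, 1.716.
Maximum = 2.616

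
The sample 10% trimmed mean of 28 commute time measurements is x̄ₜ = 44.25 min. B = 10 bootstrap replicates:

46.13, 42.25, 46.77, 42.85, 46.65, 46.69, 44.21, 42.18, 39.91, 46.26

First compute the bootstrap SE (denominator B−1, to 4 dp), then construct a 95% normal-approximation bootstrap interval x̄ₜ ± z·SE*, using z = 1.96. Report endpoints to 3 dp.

Mean of replicates = 44.3900; sum of squared deviations = 54.5246; SE* = √(54.5246/9) = 2.4614
Margin = 1.96 × 2.4614 = 4.8243
Interval: 44.25 ± 4.8243

(39.426, 49.074)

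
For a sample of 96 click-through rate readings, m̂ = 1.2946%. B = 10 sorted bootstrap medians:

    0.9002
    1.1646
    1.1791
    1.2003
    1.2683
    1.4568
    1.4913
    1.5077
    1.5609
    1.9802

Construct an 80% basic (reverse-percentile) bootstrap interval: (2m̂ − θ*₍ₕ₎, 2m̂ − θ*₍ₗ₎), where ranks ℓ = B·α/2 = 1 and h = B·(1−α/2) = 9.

Percentile endpoints at ranks 1 and 9: θ*₍1₎ = 0.9002, θ*₍9₎ = 1.5609.
Basic interval reflects these around m̂:
  lower = 2 × 1.2946 − 1.5609 = 1.0283
  upper = 2 × 1.2946 − 0.9002 = 1.6890

(1.0283, 1.6890)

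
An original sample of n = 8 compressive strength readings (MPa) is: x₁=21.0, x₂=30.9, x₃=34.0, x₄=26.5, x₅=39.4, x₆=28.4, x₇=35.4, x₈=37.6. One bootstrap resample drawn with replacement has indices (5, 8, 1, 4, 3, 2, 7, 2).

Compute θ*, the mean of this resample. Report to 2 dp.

Resample values: 39.4, 37.6, 21.0, 26.5, 34.0, 30.9, 35.4, 30.9.
Mean = (39.4 + 37.6 + 21.0 + 26.5 + 34.0 + 30.9 + 35.4 + 30.9) / 8 = 255.70 / 8 = 31.96

θ* = 31.96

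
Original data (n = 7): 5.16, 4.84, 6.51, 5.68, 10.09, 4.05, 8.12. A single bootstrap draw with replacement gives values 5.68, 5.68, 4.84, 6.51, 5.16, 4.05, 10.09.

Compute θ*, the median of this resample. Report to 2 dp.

Sorted: 4.05, 4.84, 5.16, 5.68, 5.68, 6.51, 10.09
Median = middle value = 5.68

θ* = 5.68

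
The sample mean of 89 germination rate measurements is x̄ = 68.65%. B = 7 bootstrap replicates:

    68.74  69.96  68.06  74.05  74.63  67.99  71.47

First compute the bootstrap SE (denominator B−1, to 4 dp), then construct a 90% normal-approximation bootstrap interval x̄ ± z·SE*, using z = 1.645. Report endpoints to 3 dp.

Mean of replicates = 70.7000; sum of squared deviations = 45.9632; SE* = √(45.9632/6) = 2.7678
Margin = 1.645 × 2.7678 = 4.5530
Interval: 68.65 ± 4.5530

(64.097, 73.203)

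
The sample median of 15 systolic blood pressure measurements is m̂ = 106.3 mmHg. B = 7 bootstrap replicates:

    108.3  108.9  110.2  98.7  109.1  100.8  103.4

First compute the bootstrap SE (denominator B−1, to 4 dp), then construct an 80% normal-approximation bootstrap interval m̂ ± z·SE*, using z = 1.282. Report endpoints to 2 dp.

(100.40, 112.20)

Mean of replicates = 105.6286; sum of squared deviations = 127.0743; SE* = √(127.0743/6) = 4.6021
Margin = 1.282 × 4.6021 = 5.900
Interval: 106.3 ± 5.900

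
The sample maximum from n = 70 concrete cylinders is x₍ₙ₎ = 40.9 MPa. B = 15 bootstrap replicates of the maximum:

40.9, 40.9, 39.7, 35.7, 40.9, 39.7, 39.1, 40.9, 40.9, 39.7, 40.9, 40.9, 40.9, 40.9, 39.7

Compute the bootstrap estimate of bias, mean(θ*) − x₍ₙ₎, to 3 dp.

mean(θ*) = (40.9 + 40.9 + 39.7 + 35.7 + 40.9 + 39.7 + 39.1 + 40.9 + 40.9 + 39.7 + 40.9 + 40.9 + 40.9 + 40.9 + 39.7) / 15 = 40.1133
bias = 40.1133 − 40.9

bias = −0.787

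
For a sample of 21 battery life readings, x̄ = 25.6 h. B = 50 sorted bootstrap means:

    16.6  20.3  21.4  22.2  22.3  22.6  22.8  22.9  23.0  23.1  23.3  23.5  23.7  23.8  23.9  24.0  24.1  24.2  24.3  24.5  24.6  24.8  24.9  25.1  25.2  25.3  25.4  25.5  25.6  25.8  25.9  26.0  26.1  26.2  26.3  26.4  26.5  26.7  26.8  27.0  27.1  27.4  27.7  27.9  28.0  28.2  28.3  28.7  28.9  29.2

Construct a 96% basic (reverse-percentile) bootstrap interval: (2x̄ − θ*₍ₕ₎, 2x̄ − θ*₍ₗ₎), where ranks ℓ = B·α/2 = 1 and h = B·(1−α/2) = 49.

(22.3, 34.6)

Percentile endpoints at ranks 1 and 49: θ*₍1₎ = 16.6, θ*₍49₎ = 28.9.
Basic interval reflects these around x̄:
  lower = 2 × 25.6 − 28.9 = 22.3
  upper = 2 × 25.6 − 16.6 = 34.6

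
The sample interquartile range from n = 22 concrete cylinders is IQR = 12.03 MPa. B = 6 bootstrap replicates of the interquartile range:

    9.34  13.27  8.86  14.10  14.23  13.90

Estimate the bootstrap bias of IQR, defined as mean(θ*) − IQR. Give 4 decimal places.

mean(θ*) = (9.34 + 13.27 + 8.86 + 14.10 + 14.23 + 13.90) / 6 = 12.28333
bias = 12.28333 − 12.03

bias = +0.2533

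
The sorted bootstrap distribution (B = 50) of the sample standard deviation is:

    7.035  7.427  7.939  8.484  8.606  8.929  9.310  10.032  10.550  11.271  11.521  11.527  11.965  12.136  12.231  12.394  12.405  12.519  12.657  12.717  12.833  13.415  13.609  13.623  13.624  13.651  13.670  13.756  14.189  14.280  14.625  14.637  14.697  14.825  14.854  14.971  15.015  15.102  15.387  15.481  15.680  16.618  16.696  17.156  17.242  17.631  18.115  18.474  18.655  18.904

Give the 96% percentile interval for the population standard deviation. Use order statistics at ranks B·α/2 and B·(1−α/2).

(7.035, 18.655)

α = 0.04; lower rank = 50 × 0.020 = 1; upper rank = 50 × 0.980 = 49.
The 1st smallest replicate is 7.035; the 49th is 18.655.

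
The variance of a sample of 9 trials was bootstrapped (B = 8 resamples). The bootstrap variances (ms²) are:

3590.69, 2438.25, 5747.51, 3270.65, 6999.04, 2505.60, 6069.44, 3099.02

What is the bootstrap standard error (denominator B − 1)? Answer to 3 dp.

SE* = 1778.614

Bootstrap SE is the standard deviation of the 8 replicate variances.
Mean of replicates: (3590.69 + 2438.25 + 5747.51 + 3270.65 + 6999.04 + 2505.60 + 6069.44 + 3099.02) / 8 = 33720.2000 / 8 = 4215.0250
Sum of squared deviations: (−624.3350)² + (−1776.7750)² + (+1532.4850)² + (−944.3750)² + (+2784.0150)² + (−1709.4250)² + (+1854.4150)² + (−1116.0050)² = 22144273.5118
Variance = 22144273.5118 / 7 = 3163467.6445
SE* = √3163467.6445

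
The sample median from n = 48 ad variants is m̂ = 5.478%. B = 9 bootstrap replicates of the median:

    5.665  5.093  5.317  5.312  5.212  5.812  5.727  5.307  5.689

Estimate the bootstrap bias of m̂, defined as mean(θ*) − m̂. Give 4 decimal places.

bias = −0.0187

mean(θ*) = (5.665 + 5.093 + 5.317 + 5.312 + 5.212 + 5.812 + 5.727 + 5.307 + 5.689) / 9 = 5.45933
bias = 5.45933 − 5.478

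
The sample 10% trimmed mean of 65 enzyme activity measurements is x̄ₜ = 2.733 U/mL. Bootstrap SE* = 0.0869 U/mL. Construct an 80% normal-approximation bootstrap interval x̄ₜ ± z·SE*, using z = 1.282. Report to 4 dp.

(2.6216, 2.8444)

Margin = 1.282 × 0.0869 = 0.11141
Interval: 2.733 ± 0.11141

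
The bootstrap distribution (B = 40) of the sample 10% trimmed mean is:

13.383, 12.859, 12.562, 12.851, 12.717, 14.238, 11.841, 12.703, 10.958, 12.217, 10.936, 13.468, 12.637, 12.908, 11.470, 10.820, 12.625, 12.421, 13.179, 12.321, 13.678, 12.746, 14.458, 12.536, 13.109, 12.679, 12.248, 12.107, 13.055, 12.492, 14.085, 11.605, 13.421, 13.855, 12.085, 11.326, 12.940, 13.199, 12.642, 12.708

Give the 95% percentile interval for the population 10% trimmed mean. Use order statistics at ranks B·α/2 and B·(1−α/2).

Sorted replicates: 10.820, 10.936, 10.958, 11.326, 11.470, 11.605, 11.841, 12.085, 12.107, 12.217, 12.248, 12.321, 12.421, 12.492, 12.536, 12.562, 12.625, 12.637, 12.642, 12.679, 12.703, 12.708, 12.717, 12.746, 12.851, 12.859, 12.908, 12.940, 13.055, 13.109, 13.179, 13.199, 13.383, 13.421, 13.468, 13.678, 13.855, 14.085, 14.238, 14.458
α = 0.05; lower rank = 40 × 0.025 = 1; upper rank = 40 × 0.975 = 39.
The 1st smallest replicate is 10.820; the 39th is 14.238.

(10.820, 14.238)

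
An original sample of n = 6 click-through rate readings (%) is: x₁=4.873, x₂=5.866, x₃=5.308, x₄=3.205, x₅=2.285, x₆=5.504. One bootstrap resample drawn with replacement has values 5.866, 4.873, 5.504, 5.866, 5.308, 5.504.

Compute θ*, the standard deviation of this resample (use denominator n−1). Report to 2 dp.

Mean = 5.4868; sum of squared deviations = 0.6969
s² = 0.6969 / 5 = 0.1394
s = √0.1394 = 0.37

θ* = 0.37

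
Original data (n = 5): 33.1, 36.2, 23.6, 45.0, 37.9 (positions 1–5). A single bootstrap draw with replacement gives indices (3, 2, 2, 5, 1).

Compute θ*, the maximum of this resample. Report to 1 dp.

θ* = 37.9

Resample values: 23.6, 36.2, 36.2, 37.9, 33.1.
Maximum = 37.9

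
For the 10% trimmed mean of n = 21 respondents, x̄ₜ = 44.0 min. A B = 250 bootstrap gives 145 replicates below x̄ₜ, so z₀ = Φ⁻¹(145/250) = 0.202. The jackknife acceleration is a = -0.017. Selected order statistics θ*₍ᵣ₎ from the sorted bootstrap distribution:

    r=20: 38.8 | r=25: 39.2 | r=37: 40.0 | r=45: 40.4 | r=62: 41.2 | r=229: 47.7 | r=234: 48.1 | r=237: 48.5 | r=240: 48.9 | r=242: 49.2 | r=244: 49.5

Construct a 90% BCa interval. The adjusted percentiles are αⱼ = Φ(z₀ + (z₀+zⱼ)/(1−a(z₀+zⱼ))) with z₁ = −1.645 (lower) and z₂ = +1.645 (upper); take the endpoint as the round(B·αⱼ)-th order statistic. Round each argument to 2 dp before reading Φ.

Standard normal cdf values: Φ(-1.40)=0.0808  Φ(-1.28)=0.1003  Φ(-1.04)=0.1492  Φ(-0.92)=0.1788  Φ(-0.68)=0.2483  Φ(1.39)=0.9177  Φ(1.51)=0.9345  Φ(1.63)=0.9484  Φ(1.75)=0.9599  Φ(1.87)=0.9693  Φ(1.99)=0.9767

(39.2, 49.5)

Lower: z₀ + z₁ = 0.202 + (-1.645) = -1.443; 1 − a(z₀+z₁) = 1 − (-0.017)(-1.443) = 0.9755; argument = 0.202 + (-1.443)/0.9755 = -1.2773 → -1.28.
α₁ = Φ(-1.28) = 0.1003; rank = round(250 × 0.1003) = 25; θ*₍25₎ = 39.2.
Upper: z₀ + z₂ = 1.847; 1 − a(z₀+z₂) = 1.0314; argument = 1.9928 → 1.99; α₂ = 0.9767; rank = 244; θ*₍244₎ = 49.5.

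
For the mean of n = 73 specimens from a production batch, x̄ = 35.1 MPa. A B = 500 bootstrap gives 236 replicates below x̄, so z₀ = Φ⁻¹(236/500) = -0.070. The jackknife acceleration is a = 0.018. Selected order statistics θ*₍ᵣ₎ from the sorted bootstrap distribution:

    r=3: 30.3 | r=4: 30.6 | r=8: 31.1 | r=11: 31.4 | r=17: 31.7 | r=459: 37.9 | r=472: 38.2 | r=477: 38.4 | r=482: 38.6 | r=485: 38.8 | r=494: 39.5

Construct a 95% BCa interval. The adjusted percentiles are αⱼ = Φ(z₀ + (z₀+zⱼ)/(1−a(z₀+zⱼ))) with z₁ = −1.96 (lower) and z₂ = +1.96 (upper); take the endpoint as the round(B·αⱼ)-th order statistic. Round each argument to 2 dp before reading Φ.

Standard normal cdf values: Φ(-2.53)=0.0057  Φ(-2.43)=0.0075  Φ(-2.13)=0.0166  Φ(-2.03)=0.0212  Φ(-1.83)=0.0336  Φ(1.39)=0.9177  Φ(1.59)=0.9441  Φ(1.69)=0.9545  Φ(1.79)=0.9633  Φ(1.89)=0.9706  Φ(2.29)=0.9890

(31.4, 38.8)

Lower: z₀ + z₁ = -0.070 + (-1.960) = -2.030; 1 − a(z₀+z₁) = 1 − (0.018)(-2.030) = 1.0365; argument = -0.070 + (-2.030)/1.0365 = -2.0284 → -2.03.
α₁ = Φ(-2.03) = 0.0212; rank = round(500 × 0.0212) = 11; θ*₍11₎ = 31.4.
Upper: z₀ + z₂ = 1.890; 1 − a(z₀+z₂) = 0.9660; argument = 1.8866 → 1.89; α₂ = 0.9706; rank = 485; θ*₍485₎ = 38.8.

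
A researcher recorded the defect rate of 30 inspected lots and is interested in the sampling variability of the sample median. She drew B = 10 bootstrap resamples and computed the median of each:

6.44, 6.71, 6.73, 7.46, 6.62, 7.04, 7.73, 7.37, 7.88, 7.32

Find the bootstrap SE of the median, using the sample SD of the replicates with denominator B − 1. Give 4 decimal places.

Bootstrap SE is the standard deviation of the 10 replicate medians.
Mean of replicates: (6.44 + 6.71 + 6.73 + 7.46 + 6.62 + 7.04 + 7.73 + 7.37 + 7.88 + 7.32) / 10 = 71.30000 / 10 = 7.13000
Sum of squared deviations: (−0.69000)² + (−0.42000)² + (−0.40000)² + (+0.33000)² + (−0.51000)² + (−0.09000)² + (+0.60000)² + (+0.24000)² + (+0.75000)² + (+0.19000)² = 2.20580
Variance = 2.20580 / 9 = 0.24509
SE* = √0.24509

SE* = 0.4951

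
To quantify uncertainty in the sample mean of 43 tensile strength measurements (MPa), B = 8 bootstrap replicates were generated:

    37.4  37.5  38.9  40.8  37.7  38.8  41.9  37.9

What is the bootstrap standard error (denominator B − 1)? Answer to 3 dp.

SE* = 1.659

Bootstrap SE is the standard deviation of the 8 replicate means.
Mean of replicates: (37.4 + 37.5 + 38.9 + 40.8 + 37.7 + 38.8 + 41.9 + 37.9) / 8 = 310.9000 / 8 = 38.8625
Sum of squared deviations: (−1.4625)² + (−1.3625)² + (+0.0375)² + (+1.9375)² + (−1.1625)² + (−0.0625)² + (+3.0375)² + (−0.9625)² = 19.2587
Variance = 19.2587 / 7 = 2.7512
SE* = √2.7512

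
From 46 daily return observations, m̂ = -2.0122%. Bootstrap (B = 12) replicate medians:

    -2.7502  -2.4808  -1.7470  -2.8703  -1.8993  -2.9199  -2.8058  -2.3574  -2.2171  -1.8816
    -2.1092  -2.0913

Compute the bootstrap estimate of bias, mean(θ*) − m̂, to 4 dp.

bias = −0.3320

mean(θ*) = ((-2.7502) + (-2.4808) + (-1.7470) + (-2.8703) + (-1.8993) + (-2.9199) + (-2.8058) + (-2.3574) + (-2.2171) + (-1.8816) + (-2.1092) + (-2.0913)) / 12 = -2.34416
bias = -2.34416 − -2.0122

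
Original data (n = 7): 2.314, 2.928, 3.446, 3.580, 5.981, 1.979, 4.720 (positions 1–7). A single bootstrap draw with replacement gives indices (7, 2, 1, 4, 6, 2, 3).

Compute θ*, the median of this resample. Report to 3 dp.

Resample values: 4.720, 2.928, 2.314, 3.580, 1.979, 2.928, 3.446.
Sorted: 1.979, 2.314, 2.928, 2.928, 3.446, 3.580, 4.720
Median = middle value = 2.928

θ* = 2.928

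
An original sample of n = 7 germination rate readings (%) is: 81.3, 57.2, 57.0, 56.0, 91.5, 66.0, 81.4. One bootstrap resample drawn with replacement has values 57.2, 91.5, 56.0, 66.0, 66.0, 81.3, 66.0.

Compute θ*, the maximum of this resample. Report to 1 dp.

θ* = 91.5

Maximum = 91.5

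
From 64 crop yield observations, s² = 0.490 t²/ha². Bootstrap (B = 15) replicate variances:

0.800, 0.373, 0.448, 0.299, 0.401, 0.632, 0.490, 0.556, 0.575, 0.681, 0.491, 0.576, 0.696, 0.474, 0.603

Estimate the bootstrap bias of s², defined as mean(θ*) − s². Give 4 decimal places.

bias = +0.0497

mean(θ*) = (0.800 + 0.373 + 0.448 + 0.299 + 0.401 + 0.632 + 0.490 + 0.556 + 0.575 + 0.681 + 0.491 + 0.576 + 0.696 + 0.474 + 0.603) / 15 = 0.53967
bias = 0.53967 − 0.490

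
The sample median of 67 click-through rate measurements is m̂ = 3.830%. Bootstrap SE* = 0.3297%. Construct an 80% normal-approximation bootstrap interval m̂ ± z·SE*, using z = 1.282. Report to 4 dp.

(3.4073, 4.2527)

Margin = 1.282 × 0.3297 = 0.42268
Interval: 3.830 ± 0.42268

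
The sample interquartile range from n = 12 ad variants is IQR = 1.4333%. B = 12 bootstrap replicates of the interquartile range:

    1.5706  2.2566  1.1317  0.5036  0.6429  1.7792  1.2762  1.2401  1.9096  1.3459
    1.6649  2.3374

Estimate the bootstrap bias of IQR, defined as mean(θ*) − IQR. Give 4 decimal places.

bias = +0.0383

mean(θ*) = (1.5706 + 2.2566 + 1.1317 + 0.5036 + 0.6429 + 1.7792 + 1.2762 + 1.2401 + 1.9096 + 1.3459 + 1.6649 + 2.3374) / 12 = 1.47156
bias = 1.47156 − 1.4333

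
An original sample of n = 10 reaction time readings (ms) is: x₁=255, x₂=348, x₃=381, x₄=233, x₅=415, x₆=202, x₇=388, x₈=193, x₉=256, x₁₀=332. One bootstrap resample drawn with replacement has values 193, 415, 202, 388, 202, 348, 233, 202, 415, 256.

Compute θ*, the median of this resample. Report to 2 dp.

Sorted: 193, 202, 202, 202, 233, 256, 348, 388, 415, 415
Median = average of the two middle values = 244.50

θ* = 244.50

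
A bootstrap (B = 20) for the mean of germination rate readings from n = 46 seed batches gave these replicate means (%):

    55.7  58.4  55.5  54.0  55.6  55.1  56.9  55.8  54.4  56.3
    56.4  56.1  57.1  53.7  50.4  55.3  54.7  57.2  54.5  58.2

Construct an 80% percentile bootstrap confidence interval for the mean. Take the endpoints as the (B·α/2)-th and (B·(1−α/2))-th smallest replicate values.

(53.7, 57.2)

Sorted replicates: 50.4, 53.7, 54.0, 54.4, 54.5, 54.7, 55.1, 55.3, 55.5, 55.6, 55.7, 55.8, 56.1, 56.3, 56.4, 56.9, 57.1, 57.2, 58.2, 58.4
α = 0.20; lower rank = 20 × 0.100 = 2; upper rank = 20 × 0.900 = 18.
The 2nd smallest replicate is 53.7; the 18th is 57.2.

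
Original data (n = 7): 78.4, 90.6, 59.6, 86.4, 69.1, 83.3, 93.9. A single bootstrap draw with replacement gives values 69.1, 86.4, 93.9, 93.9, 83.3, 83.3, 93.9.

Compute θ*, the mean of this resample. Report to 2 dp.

Mean = (69.1 + 86.4 + 93.9 + 93.9 + 83.3 + 83.3 + 93.9) / 7 = 603.80 / 7 = 86.26

θ* = 86.26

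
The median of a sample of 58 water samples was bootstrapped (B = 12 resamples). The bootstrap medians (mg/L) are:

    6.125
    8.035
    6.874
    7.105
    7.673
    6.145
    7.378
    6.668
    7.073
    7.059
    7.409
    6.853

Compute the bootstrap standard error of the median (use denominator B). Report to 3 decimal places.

Bootstrap SE is the standard deviation of the 12 replicate medians.
Mean of replicates: (6.125 + 8.035 + 6.874 + 7.105 + 7.673 + 6.145 + 7.378 + 6.668 + 7.073 + 7.059 + 7.409 + 6.853) / 12 = 84.3970 / 12 = 7.0331
Sum of squared deviations: (−0.9081)² + (+1.0019)² + (−0.1591)² + (+0.0719)² + (+0.6399)² + (−0.8881)² + (+0.3449)² + (−0.3651)² + (+0.0399)² + (+0.0259)² + (+0.3759)² + (−0.1801)² = 3.4854
Variance = 3.4854 / 12 = 0.2904
SE* = √0.2904

SE* = 0.539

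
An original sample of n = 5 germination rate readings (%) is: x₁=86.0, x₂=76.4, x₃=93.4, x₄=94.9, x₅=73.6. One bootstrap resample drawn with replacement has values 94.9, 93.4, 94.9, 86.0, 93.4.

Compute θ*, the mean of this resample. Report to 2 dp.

Mean = (94.9 + 93.4 + 94.9 + 86.0 + 93.4) / 5 = 462.60 / 5 = 92.52

θ* = 92.52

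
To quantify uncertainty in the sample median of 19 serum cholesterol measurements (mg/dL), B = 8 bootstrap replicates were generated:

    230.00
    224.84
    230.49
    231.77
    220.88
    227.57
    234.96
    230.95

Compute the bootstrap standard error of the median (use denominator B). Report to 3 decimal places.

Bootstrap SE is the standard deviation of the 8 replicate medians.
Mean of replicates: (230.00 + 224.84 + 230.49 + 231.77 + 220.88 + 227.57 + 234.96 + 230.95) / 8 = 1831.4600 / 8 = 228.9325
Sum of squared deviations: (+1.0675)² + (−4.0925)² + (+1.5575)² + (+2.8375)² + (−8.0525)² + (−1.3625)² + (+6.0275)² + (+2.0175)² = 135.4656
Variance = 135.4656 / 8 = 16.9332
SE* = √16.9332

SE* = 4.115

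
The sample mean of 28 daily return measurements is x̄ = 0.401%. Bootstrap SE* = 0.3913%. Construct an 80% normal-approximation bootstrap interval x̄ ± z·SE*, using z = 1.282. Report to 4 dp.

Margin = 1.282 × 0.3913 = 0.50165
Interval: 0.401 ± 0.50165

(-0.1006, 0.9026)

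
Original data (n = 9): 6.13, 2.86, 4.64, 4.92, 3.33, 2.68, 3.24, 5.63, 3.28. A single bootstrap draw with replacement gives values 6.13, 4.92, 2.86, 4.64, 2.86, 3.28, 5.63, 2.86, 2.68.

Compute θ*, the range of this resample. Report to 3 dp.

θ* = 3.450

Range = 6.13 − 2.68 = 3.450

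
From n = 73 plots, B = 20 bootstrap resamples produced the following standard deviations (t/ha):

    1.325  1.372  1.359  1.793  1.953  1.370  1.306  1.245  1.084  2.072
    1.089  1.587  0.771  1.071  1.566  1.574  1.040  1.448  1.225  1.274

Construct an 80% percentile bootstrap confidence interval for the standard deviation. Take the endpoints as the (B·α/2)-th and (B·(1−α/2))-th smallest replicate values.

Sorted replicates: 0.771, 1.040, 1.071, 1.084, 1.089, 1.225, 1.245, 1.274, 1.306, 1.325, 1.359, 1.370, 1.372, 1.448, 1.566, 1.574, 1.587, 1.793, 1.953, 2.072
α = 0.20; lower rank = 20 × 0.100 = 2; upper rank = 20 × 0.900 = 18.
The 2nd smallest replicate is 1.040; the 18th is 1.793.

(1.040, 1.793)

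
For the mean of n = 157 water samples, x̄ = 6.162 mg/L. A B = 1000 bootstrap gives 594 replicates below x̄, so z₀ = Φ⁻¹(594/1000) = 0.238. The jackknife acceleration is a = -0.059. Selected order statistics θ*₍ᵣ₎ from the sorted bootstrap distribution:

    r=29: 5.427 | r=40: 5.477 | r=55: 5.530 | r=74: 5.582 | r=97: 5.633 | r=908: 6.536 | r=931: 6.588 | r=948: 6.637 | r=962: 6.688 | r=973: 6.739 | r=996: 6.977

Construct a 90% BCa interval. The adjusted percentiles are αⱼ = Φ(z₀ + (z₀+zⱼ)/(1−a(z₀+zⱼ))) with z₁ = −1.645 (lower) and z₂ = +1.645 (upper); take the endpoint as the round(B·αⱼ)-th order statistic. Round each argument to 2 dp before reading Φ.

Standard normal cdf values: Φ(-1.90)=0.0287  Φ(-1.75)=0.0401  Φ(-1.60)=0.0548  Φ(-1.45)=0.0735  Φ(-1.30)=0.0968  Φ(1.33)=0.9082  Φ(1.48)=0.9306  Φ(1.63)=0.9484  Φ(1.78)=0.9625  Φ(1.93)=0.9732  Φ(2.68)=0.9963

(5.633, 6.739)

Lower: z₀ + z₁ = 0.238 + (-1.645) = -1.407; 1 − a(z₀+z₁) = 1 − (-0.059)(-1.407) = 0.9170; argument = 0.238 + (-1.407)/0.9170 = -1.2964 → -1.30.
α₁ = Φ(-1.30) = 0.0968; rank = round(1000 × 0.0968) = 97; θ*₍97₎ = 5.633.
Upper: z₀ + z₂ = 1.883; 1 − a(z₀+z₂) = 1.1111; argument = 1.9327 → 1.93; α₂ = 0.9732; rank = 973; θ*₍973₎ = 6.739.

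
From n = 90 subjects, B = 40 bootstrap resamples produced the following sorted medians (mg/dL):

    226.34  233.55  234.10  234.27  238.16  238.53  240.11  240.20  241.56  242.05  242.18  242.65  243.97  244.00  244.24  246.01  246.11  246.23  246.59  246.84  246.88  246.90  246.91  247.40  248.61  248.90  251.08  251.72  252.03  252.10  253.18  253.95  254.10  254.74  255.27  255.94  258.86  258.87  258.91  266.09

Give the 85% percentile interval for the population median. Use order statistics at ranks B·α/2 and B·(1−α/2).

α = 0.15; lower rank = 40 × 0.075 = 3; upper rank = 40 × 0.925 = 37.
The 3rd smallest replicate is 234.10; the 37th is 258.86.

(234.10, 258.86)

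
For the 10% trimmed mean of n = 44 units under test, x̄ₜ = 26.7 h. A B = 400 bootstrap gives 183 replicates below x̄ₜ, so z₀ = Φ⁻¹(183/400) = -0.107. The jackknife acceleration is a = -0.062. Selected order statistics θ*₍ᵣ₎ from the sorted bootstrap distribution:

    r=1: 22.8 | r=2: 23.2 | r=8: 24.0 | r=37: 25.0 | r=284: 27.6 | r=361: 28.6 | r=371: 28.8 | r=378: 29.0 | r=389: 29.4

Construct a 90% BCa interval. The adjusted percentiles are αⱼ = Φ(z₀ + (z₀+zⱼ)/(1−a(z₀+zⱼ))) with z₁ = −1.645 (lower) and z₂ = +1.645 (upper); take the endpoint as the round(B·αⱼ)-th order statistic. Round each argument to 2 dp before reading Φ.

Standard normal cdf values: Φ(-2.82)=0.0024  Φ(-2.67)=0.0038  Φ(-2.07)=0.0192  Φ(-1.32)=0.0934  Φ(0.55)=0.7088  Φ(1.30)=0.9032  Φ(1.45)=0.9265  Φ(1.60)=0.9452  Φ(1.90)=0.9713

(24.0, 28.6)

Lower: z₀ + z₁ = -0.107 + (-1.645) = -1.752; 1 − a(z₀+z₁) = 1 − (-0.062)(-1.752) = 0.8914; argument = -0.107 + (-1.752)/0.8914 = -2.0725 → -2.07.
α₁ = Φ(-2.07) = 0.0192; rank = round(400 × 0.0192) = 8; θ*₍8₎ = 24.0.
Upper: z₀ + z₂ = 1.538; 1 − a(z₀+z₂) = 1.0954; argument = 1.2971 → 1.30; α₂ = 0.9032; rank = 361; θ*₍361₎ = 28.6.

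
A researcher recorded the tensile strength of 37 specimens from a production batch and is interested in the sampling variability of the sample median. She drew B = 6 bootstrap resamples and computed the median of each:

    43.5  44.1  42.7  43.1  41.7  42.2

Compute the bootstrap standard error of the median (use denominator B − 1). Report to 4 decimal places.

Bootstrap SE is the standard deviation of the 6 replicate medians.
Mean of replicates: (43.5 + 44.1 + 42.7 + 43.1 + 41.7 + 42.2) / 6 = 257.30000 / 6 = 42.88333
Sum of squared deviations: (+0.61667)² + (+1.21667)² + (−0.18333)² + (+0.21667)² + (−1.18333)² + (−0.68333)² = 3.80833
Variance = 3.80833 / 5 = 0.76167
SE* = √0.76167

SE* = 0.8727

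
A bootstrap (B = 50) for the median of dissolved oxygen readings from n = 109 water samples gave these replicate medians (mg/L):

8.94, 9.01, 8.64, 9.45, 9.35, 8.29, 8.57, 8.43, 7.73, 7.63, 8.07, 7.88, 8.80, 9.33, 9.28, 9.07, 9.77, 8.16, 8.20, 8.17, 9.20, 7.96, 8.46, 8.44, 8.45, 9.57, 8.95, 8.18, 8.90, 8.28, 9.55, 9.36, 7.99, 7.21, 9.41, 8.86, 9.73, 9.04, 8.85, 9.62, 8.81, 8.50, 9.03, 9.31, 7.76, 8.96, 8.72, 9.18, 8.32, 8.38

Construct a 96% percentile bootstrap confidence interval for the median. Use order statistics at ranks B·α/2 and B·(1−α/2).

(7.21, 9.73)

Sorted replicates: 7.21, 7.63, 7.73, 7.76, 7.88, 7.96, 7.99, 8.07, 8.16, 8.17, 8.18, 8.20, 8.28, 8.29, 8.32, 8.38, 8.43, 8.44, 8.45, 8.46, 8.50, 8.57, 8.64, 8.72, 8.80, 8.81, 8.85, 8.86, 8.90, 8.94, 8.95, 8.96, 9.01, 9.03, 9.04, 9.07, 9.18, 9.20, 9.28, 9.31, 9.33, 9.35, 9.36, 9.41, 9.45, 9.55, 9.57, 9.62, 9.73, 9.77
α = 0.04; lower rank = 50 × 0.020 = 1; upper rank = 50 × 0.980 = 49.
The 1st smallest replicate is 7.21; the 49th is 9.73.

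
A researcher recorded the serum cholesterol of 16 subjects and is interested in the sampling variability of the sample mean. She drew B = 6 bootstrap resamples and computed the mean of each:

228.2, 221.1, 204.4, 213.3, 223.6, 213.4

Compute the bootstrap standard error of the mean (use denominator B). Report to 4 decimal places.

SE* = 7.8587

Bootstrap SE is the standard deviation of the 6 replicate means.
Mean of replicates: (228.2 + 221.1 + 204.4 + 213.3 + 223.6 + 213.4) / 6 = 1304.00000 / 6 = 217.33333
Sum of squared deviations: (+10.86667)² + (+3.76667)² + (−12.93333)² + (−4.03333)² + (+6.26667)² + (−3.93333)² = 370.55333
Variance = 370.55333 / 6 = 61.75889
SE* = √61.75889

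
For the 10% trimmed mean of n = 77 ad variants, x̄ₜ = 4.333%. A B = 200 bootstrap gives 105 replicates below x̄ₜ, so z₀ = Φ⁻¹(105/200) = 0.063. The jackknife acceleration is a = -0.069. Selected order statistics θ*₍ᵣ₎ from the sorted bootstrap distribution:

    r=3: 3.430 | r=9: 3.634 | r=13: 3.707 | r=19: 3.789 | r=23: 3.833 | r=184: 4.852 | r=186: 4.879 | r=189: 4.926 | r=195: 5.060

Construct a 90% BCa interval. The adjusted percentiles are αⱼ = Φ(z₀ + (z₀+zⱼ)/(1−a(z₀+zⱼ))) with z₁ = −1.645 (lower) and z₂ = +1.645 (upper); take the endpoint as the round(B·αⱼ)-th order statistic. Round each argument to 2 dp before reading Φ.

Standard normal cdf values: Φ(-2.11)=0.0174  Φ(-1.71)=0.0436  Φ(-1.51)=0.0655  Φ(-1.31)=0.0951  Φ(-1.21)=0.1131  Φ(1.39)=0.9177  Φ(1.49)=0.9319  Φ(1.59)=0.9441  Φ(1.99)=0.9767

(3.634, 4.926)

Lower: z₀ + z₁ = 0.063 + (-1.645) = -1.582; 1 − a(z₀+z₁) = 1 − (-0.069)(-1.582) = 0.8908; argument = 0.063 + (-1.582)/0.8908 = -1.7128 → -1.71.
α₁ = Φ(-1.71) = 0.0436; rank = round(200 × 0.0436) = 9; θ*₍9₎ = 3.634.
Upper: z₀ + z₂ = 1.708; 1 − a(z₀+z₂) = 1.1179; argument = 1.5909 → 1.59; α₂ = 0.9441; rank = 189; θ*₍189₎ = 4.926.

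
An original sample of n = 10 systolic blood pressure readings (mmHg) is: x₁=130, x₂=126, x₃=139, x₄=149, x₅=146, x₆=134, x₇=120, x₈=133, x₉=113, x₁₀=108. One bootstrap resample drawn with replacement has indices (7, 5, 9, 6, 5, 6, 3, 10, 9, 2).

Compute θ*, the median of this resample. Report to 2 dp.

θ* = 130.00

Resample values: 120, 146, 113, 134, 146, 134, 139, 108, 113, 126.
Sorted: 108, 113, 113, 120, 126, 134, 134, 139, 146, 146
Median = average of the two middle values = 130.00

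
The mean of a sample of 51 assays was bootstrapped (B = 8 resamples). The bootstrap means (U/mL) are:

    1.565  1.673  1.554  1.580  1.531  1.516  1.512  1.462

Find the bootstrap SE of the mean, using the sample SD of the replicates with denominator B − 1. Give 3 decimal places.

SE* = 0.062

Bootstrap SE is the standard deviation of the 8 replicate means.
Mean of replicates: (1.565 + 1.673 + 1.554 + 1.580 + 1.531 + 1.516 + 1.512 + 1.462) / 8 = 12.3930 / 8 = 1.5491
Sum of squared deviations: (+0.0159)² + (+0.1239)² + (+0.0049)² + (+0.0309)² + (−0.0181)² + (−0.0331)² + (−0.0371)² + (−0.0871)² = 0.0270
Variance = 0.0270 / 7 = 0.0039
SE* = √0.0039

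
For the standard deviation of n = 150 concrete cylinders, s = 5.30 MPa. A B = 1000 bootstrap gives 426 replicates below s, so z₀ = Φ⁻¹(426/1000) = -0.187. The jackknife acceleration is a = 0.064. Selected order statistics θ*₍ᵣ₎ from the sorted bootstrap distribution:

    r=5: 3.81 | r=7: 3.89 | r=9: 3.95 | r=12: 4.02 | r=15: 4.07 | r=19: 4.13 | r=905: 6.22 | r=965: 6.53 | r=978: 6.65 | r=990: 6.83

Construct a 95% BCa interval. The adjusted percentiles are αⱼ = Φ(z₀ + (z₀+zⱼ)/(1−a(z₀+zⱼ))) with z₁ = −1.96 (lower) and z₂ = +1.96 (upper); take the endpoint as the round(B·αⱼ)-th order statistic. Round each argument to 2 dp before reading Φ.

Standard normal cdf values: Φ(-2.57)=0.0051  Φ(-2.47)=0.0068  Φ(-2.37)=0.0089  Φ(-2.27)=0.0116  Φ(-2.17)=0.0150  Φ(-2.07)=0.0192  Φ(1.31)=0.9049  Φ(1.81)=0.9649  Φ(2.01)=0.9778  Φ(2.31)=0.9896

Lower: z₀ + z₁ = -0.187 + (-1.960) = -2.147; 1 − a(z₀+z₁) = 1 − (0.064)(-2.147) = 1.1374; argument = -0.187 + (-2.147)/1.1374 = -2.0746 → -2.07.
α₁ = Φ(-2.07) = 0.0192; rank = round(1000 × 0.0192) = 19; θ*₍19₎ = 4.13.
Upper: z₀ + z₂ = 1.773; 1 − a(z₀+z₂) = 0.8865; argument = 1.8129 → 1.81; α₂ = 0.9649; rank = 965; θ*₍965₎ = 6.53.

(4.13, 6.53)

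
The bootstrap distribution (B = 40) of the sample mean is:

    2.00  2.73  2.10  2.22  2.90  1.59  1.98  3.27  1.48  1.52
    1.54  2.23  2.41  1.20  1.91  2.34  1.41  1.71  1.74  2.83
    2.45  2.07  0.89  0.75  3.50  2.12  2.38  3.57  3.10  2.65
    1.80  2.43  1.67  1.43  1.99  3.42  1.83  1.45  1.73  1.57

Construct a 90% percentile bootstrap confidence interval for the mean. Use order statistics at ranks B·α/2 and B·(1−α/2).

(0.89, 3.42)

Sorted replicates: 0.75, 0.89, 1.20, 1.41, 1.43, 1.45, 1.48, 1.52, 1.54, 1.57, 1.59, 1.67, 1.71, 1.73, 1.74, 1.80, 1.83, 1.91, 1.98, 1.99, 2.00, 2.07, 2.10, 2.12, 2.22, 2.23, 2.34, 2.38, 2.41, 2.43, 2.45, 2.65, 2.73, 2.83, 2.90, 3.10, 3.27, 3.42, 3.50, 3.57
α = 0.10; lower rank = 40 × 0.050 = 2; upper rank = 40 × 0.950 = 38.
The 2nd smallest replicate is 0.89; the 38th is 3.42.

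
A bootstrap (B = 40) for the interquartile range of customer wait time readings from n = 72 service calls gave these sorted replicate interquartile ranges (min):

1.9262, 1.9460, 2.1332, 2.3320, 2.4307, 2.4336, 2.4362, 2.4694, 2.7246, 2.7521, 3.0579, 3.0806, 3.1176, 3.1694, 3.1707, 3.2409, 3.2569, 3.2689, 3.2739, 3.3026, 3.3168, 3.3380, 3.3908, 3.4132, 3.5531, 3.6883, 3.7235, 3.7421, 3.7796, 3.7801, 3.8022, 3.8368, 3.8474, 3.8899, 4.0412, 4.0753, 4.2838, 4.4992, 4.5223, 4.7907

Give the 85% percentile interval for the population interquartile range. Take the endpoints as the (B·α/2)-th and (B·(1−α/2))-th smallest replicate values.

(2.1332, 4.2838)

α = 0.15; lower rank = 40 × 0.075 = 3; upper rank = 40 × 0.925 = 37.
The 3rd smallest replicate is 2.1332; the 37th is 4.2838.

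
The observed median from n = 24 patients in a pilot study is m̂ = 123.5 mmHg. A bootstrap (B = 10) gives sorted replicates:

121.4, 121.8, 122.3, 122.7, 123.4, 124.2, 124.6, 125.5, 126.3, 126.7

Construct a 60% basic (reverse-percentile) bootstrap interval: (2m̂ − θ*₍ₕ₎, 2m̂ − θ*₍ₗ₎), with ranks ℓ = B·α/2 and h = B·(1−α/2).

Percentile endpoints at ranks 2 and 8: θ*₍2₎ = 121.8, θ*₍8₎ = 125.5.
Basic interval reflects these around m̂:
  lower = 2 × 123.5 − 125.5 = 121.5
  upper = 2 × 123.5 − 121.8 = 125.2

(121.5, 125.2)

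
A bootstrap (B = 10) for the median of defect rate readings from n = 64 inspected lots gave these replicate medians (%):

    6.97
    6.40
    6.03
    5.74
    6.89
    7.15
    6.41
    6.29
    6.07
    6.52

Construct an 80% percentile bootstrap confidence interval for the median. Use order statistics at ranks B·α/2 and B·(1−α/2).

Sorted replicates: 5.74, 6.03, 6.07, 6.29, 6.40, 6.41, 6.52, 6.89, 6.97, 7.15
α = 0.20; lower rank = 10 × 0.100 = 1; upper rank = 10 × 0.900 = 9.
The 1st smallest replicate is 5.74; the 9th is 6.97.

(5.74, 6.97)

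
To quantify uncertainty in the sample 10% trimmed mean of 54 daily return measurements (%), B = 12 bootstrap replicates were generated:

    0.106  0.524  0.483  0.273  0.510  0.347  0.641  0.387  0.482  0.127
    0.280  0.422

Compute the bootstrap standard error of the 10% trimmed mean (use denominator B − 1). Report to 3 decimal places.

Bootstrap SE is the standard deviation of the 12 replicate 10% trimmed means.
Mean of replicates: (0.106 + 0.524 + 0.483 + 0.273 + 0.510 + 0.347 + 0.641 + 0.387 + 0.482 + 0.127 + 0.280 + 0.422) / 12 = 4.5820 / 12 = 0.3818
Sum of squared deviations: (−0.2758)² + (+0.1422)² + (+0.1012)² + (−0.1088)² + (+0.1282)² + (−0.0348)² + (+0.2592)² + (+0.0052)² + (+0.1002)² + (−0.2548)² + (−0.1018)² + (+0.0402)² = 0.2902
Variance = 0.2902 / 11 = 0.0264
SE* = √0.0264

SE* = 0.162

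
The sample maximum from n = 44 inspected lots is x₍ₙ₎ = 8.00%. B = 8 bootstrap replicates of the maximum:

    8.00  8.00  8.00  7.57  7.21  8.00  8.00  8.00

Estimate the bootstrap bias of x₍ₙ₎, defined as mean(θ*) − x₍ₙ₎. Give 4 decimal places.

mean(θ*) = (8.00 + 8.00 + 8.00 + 7.57 + 7.21 + 8.00 + 8.00 + 8.00) / 8 = 7.84750
bias = 7.84750 − 8.00

bias = −0.1525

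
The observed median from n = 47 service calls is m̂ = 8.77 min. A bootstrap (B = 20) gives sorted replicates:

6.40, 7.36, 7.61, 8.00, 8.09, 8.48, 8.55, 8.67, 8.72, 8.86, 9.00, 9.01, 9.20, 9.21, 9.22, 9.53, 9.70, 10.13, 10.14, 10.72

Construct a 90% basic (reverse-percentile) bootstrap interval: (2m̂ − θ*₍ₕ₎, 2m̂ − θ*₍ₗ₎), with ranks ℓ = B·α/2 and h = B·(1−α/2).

Percentile endpoints at ranks 1 and 19: θ*₍1₎ = 6.40, θ*₍19₎ = 10.14.
Basic interval reflects these around m̂:
  lower = 2 × 8.77 − 10.14 = 7.40
  upper = 2 × 8.77 − 6.40 = 11.14

(7.40, 11.14)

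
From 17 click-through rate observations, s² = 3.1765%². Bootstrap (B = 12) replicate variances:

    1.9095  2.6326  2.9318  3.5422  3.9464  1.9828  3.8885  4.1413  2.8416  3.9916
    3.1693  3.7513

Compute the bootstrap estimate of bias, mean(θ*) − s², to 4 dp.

bias = +0.0509

mean(θ*) = (1.9095 + 2.6326 + 2.9318 + 3.5422 + 3.9464 + 1.9828 + 3.8885 + 4.1413 + 2.8416 + 3.9916 + 3.1693 + 3.7513) / 12 = 3.22741
bias = 3.22741 − 3.1765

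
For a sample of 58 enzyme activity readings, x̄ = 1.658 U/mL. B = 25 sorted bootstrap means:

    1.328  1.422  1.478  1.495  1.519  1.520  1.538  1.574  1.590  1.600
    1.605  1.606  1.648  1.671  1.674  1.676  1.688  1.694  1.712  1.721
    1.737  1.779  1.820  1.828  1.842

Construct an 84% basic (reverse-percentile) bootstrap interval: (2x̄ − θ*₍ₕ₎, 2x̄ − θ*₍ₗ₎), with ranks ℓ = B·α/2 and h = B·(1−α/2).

(1.496, 1.894)

Percentile endpoints at ranks 2 and 23: θ*₍2₎ = 1.422, θ*₍23₎ = 1.820.
Basic interval reflects these around x̄:
  lower = 2 × 1.658 − 1.820 = 1.496
  upper = 2 × 1.658 − 1.422 = 1.894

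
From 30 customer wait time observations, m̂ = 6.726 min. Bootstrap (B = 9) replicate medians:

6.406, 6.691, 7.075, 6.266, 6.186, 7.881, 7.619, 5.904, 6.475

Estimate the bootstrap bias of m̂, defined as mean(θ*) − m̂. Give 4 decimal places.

bias = −0.0034

mean(θ*) = (6.406 + 6.691 + 7.075 + 6.266 + 6.186 + 7.881 + 7.619 + 5.904 + 6.475) / 9 = 6.72256
bias = 6.72256 − 6.726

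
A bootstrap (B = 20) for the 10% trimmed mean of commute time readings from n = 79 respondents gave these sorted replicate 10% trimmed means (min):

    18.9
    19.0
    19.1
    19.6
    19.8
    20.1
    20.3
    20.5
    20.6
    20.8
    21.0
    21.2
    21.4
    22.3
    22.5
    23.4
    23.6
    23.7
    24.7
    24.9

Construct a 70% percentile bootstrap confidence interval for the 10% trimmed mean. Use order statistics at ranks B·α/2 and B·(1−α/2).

α = 0.30; lower rank = 20 × 0.150 = 3; upper rank = 20 × 0.850 = 17.
The 3rd smallest replicate is 19.1; the 17th is 23.6.

(19.1, 23.6)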